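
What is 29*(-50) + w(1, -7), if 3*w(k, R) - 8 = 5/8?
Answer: -11577/8 ≈ -1447.1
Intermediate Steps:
w(k, R) = 23/8 (w(k, R) = 8/3 + (5/8)/3 = 8/3 + (5*(⅛))/3 = 8/3 + (⅓)*(5/8) = 8/3 + 5/24 = 23/8)
29*(-50) + w(1, -7) = 29*(-50) + 23/8 = -1450 + 23/8 = -11577/8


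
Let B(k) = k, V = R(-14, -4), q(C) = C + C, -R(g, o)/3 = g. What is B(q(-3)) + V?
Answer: 36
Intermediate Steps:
R(g, o) = -3*g
q(C) = 2*C
V = 42 (V = -3*(-14) = 42)
B(q(-3)) + V = 2*(-3) + 42 = -6 + 42 = 36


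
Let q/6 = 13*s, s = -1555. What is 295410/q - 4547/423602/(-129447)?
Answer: -539950459318097/221693894724042 ≈ -2.4356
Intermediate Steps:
q = -121290 (q = 6*(13*(-1555)) = 6*(-20215) = -121290)
295410/q - 4547/423602/(-129447) = 295410/(-121290) - 4547/423602/(-129447) = 295410*(-1/121290) - 4547*1/423602*(-1/129447) = -9847/4043 - 4547/423602*(-1/129447) = -9847/4043 + 4547/54834008094 = -539950459318097/221693894724042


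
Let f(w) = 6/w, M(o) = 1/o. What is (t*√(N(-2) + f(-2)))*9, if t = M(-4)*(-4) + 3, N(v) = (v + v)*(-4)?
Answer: 36*√13 ≈ 129.80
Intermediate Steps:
N(v) = -8*v (N(v) = (2*v)*(-4) = -8*v)
t = 4 (t = -4/(-4) + 3 = -¼*(-4) + 3 = 1 + 3 = 4)
(t*√(N(-2) + f(-2)))*9 = (4*√(-8*(-2) + 6/(-2)))*9 = (4*√(16 + 6*(-½)))*9 = (4*√(16 - 3))*9 = (4*√13)*9 = 36*√13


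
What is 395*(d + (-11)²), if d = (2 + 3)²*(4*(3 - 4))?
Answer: 8295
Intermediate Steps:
d = -100 (d = 5²*(4*(-1)) = 25*(-4) = -100)
395*(d + (-11)²) = 395*(-100 + (-11)²) = 395*(-100 + 121) = 395*21 = 8295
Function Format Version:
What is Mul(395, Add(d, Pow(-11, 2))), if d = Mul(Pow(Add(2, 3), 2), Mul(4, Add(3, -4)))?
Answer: 8295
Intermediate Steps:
d = -100 (d = Mul(Pow(5, 2), Mul(4, -1)) = Mul(25, -4) = -100)
Mul(395, Add(d, Pow(-11, 2))) = Mul(395, Add(-100, Pow(-11, 2))) = Mul(395, Add(-100, 121)) = Mul(395, 21) = 8295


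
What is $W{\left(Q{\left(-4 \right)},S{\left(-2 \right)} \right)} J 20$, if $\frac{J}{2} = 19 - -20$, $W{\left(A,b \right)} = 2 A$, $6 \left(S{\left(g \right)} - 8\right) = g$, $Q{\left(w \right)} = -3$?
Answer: $-9360$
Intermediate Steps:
$S{\left(g \right)} = 8 + \frac{g}{6}$
$J = 78$ ($J = 2 \left(19 - -20\right) = 2 \left(19 + 20\right) = 2 \cdot 39 = 78$)
$W{\left(Q{\left(-4 \right)},S{\left(-2 \right)} \right)} J 20 = 2 \left(-3\right) 78 \cdot 20 = \left(-6\right) 78 \cdot 20 = \left(-468\right) 20 = -9360$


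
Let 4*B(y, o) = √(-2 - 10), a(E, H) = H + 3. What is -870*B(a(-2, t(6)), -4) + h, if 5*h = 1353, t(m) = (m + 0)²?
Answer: 1353/5 - 435*I*√3 ≈ 270.6 - 753.44*I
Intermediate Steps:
t(m) = m²
a(E, H) = 3 + H
h = 1353/5 (h = (⅕)*1353 = 1353/5 ≈ 270.60)
B(y, o) = I*√3/2 (B(y, o) = √(-2 - 10)/4 = √(-12)/4 = (2*I*√3)/4 = I*√3/2)
-870*B(a(-2, t(6)), -4) + h = -435*I*√3 + 1353/5 = 1353/5 - 435*I*√3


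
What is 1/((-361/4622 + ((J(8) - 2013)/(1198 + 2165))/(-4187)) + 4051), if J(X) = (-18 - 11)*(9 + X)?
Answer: 65081831982/263641429743773 ≈ 0.00024686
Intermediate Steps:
J(X) = -261 - 29*X (J(X) = -29*(9 + X) = -261 - 29*X)
1/((-361/4622 + ((J(8) - 2013)/(1198 + 2165))/(-4187)) + 4051) = 1/((-361/4622 + (((-261 - 29*8) - 2013)/(1198 + 2165))/(-4187)) + 4051) = 1/((-361*1/4622 + (((-261 - 232) - 2013)/3363)*(-1/4187)) + 4051) = 1/((-361/4622 + ((-493 - 2013)*(1/3363))*(-1/4187)) + 4051) = 1/((-361/4622 - 2506*1/3363*(-1/4187)) + 4051) = 1/((-361/4622 - 2506/3363*(-1/4187)) + 4051) = 1/((-361/4622 + 2506/14080881) + 4051) = 1/(-5071615309/65081831982 + 4051) = 1/(263641429743773/65081831982) = 65081831982/263641429743773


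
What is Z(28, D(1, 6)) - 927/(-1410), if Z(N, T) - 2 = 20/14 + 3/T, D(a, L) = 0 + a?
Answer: 23313/3290 ≈ 7.0860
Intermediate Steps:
D(a, L) = a
Z(N, T) = 24/7 + 3/T (Z(N, T) = 2 + (20/14 + 3/T) = 2 + (20*(1/14) + 3/T) = 2 + (10/7 + 3/T) = 24/7 + 3/T)
Z(28, D(1, 6)) - 927/(-1410) = (24/7 + 3/1) - 927/(-1410) = (24/7 + 3*1) - 1/1410*(-927) = (24/7 + 3) + 309/470 = 45/7 + 309/470 = 23313/3290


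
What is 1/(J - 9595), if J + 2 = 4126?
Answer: -1/5471 ≈ -0.00018278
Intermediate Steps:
J = 4124 (J = -2 + 4126 = 4124)
1/(J - 9595) = 1/(4124 - 9595) = 1/(-5471) = -1/5471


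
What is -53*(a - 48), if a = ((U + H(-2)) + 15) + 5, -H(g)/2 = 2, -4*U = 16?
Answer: 1908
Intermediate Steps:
U = -4 (U = -¼*16 = -4)
H(g) = -4 (H(g) = -2*2 = -4)
a = 12 (a = ((-4 - 4) + 15) + 5 = (-8 + 15) + 5 = 7 + 5 = 12)
-53*(a - 48) = -53*(12 - 48) = -53*(-36) = 1908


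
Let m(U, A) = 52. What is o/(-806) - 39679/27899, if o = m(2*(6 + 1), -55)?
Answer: -1285847/864869 ≈ -1.4868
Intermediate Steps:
o = 52
o/(-806) - 39679/27899 = 52/(-806) - 39679/27899 = 52*(-1/806) - 39679*1/27899 = -2/31 - 39679/27899 = -1285847/864869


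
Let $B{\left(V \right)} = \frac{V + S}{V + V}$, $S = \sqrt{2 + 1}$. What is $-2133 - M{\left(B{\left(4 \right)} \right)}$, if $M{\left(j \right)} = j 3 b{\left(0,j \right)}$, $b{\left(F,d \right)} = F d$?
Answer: $-2133$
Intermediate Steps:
$S = \sqrt{3} \approx 1.732$
$B{\left(V \right)} = \frac{V + \sqrt{3}}{2 V}$ ($B{\left(V \right)} = \frac{V + \sqrt{3}}{V + V} = \frac{V + \sqrt{3}}{2 V}$)
$M{\left(j \right)} = 0$ ($M{\left(j \right)} = j 3 \cdot 0 j = 3 j 0 = 0$)
$-2133 - M{\left(B{\left(4 \right)} \right)} = -2133 - 0 = -2133 + 0 = -2133$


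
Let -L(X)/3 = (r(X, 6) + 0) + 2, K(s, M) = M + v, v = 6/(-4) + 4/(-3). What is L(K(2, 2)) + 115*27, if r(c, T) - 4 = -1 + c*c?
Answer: 37055/12 ≈ 3087.9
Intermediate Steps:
v = -17/6 (v = 6*(-1/4) + 4*(-1/3) = -3/2 - 4/3 = -17/6 ≈ -2.8333)
r(c, T) = 3 + c**2 (r(c, T) = 4 + (-1 + c*c) = 4 + (-1 + c**2) = 3 + c**2)
K(s, M) = -17/6 + M (K(s, M) = M - 17/6 = -17/6 + M)
L(X) = -15 - 3*X**2 (L(X) = -3*(((3 + X**2) + 0) + 2) = -3*((3 + X**2) + 2) = -3*(5 + X**2) = -15 - 3*X**2)
L(K(2, 2)) + 115*27 = (-15 - 3*(-17/6 + 2)**2) + 115*27 = (-15 - 3*(-5/6)**2) + 3105 = (-15 - 3*25/36) + 3105 = (-15 - 25/12) + 3105 = -205/12 + 3105 = 37055/12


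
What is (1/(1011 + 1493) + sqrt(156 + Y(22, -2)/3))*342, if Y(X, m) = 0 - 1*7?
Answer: 171/1252 + 114*sqrt(1383) ≈ 4239.6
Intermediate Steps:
Y(X, m) = -7 (Y(X, m) = 0 - 7 = -7)
(1/(1011 + 1493) + sqrt(156 + Y(22, -2)/3))*342 = (1/(1011 + 1493) + sqrt(156 - 7/3))*342 = (1/2504 + sqrt(156 - 7*1/3))*342 = (1/2504 + sqrt(156 - 7/3))*342 = (1/2504 + sqrt(461/3))*342 = (1/2504 + sqrt(1383)/3)*342 = 171/1252 + 114*sqrt(1383)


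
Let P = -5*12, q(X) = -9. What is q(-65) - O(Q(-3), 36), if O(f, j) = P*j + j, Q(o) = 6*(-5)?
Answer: 2115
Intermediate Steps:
P = -60
Q(o) = -30
O(f, j) = -59*j (O(f, j) = -60*j + j = -59*j)
q(-65) - O(Q(-3), 36) = -9 - (-59)*36 = -9 - 1*(-2124) = -9 + 2124 = 2115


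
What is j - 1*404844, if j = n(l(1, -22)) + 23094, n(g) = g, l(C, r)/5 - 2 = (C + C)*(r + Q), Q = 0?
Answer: -381960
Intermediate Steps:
l(C, r) = 10 + 10*C*r (l(C, r) = 10 + 5*((C + C)*(r + 0)) = 10 + 5*((2*C)*r) = 10 + 5*(2*C*r) = 10 + 10*C*r)
j = 22884 (j = (10 + 10*1*(-22)) + 23094 = (10 - 220) + 23094 = -210 + 23094 = 22884)
j - 1*404844 = 22884 - 1*404844 = 22884 - 404844 = -381960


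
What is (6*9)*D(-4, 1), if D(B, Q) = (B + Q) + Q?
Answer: -108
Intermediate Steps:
D(B, Q) = B + 2*Q
(6*9)*D(-4, 1) = (6*9)*(-4 + 2*1) = 54*(-4 + 2) = 54*(-2) = -108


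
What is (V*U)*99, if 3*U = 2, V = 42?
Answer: 2772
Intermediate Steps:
U = ⅔ (U = (⅓)*2 = ⅔ ≈ 0.66667)
(V*U)*99 = (42*(⅔))*99 = 28*99 = 2772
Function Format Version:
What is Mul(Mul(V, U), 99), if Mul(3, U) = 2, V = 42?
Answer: 2772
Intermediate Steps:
U = Rational(2, 3) (U = Mul(Rational(1, 3), 2) = Rational(2, 3) ≈ 0.66667)
Mul(Mul(V, U), 99) = Mul(Mul(42, Rational(2, 3)), 99) = Mul(28, 99) = 2772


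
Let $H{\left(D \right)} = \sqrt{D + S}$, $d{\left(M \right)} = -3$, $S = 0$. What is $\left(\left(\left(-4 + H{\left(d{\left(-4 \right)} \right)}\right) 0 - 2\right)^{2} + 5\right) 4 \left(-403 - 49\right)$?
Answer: $-16272$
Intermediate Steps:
$H{\left(D \right)} = \sqrt{D}$ ($H{\left(D \right)} = \sqrt{D + 0} = \sqrt{D}$)
$\left(\left(\left(-4 + H{\left(d{\left(-4 \right)} \right)}\right) 0 - 2\right)^{2} + 5\right) 4 \left(-403 - 49\right) = \left(\left(\left(-4 + \sqrt{-3}\right) 0 - 2\right)^{2} + 5\right) 4 \left(-403 - 49\right) = \left(\left(\left(-4 + i \sqrt{3}\right) 0 - 2\right)^{2} + 5\right) 4 \left(-452\right) = \left(\left(0 - 2\right)^{2} + 5\right) 4 \left(-452\right) = \left(\left(-2\right)^{2} + 5\right) 4 \left(-452\right) = \left(4 + 5\right) 4 \left(-452\right) = 9 \cdot 4 \left(-452\right) = 36 \left(-452\right) = -16272$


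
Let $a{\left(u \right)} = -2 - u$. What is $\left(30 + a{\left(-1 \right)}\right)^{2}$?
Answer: $841$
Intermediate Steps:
$\left(30 + a{\left(-1 \right)}\right)^{2} = \left(30 - 1\right)^{2} = 29^{2} = 841$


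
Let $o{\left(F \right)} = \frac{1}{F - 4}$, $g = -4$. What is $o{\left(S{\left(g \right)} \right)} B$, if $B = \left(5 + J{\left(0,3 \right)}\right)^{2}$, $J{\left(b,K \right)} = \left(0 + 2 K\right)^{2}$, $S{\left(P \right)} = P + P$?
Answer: $- \frac{1681}{12} \approx -140.08$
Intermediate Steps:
$S{\left(P \right)} = 2 P$
$o{\left(F \right)} = \frac{1}{-4 + F}$
$J{\left(b,K \right)} = 4 K^{2}$ ($J{\left(b,K \right)} = \left(2 K\right)^{2} = 4 K^{2}$)
$B = 1681$ ($B = \left(5 + 4 \cdot 3^{2}\right)^{2} = \left(5 + 4 \cdot 9\right)^{2} = \left(5 + 36\right)^{2} = 41^{2} = 1681$)
$o{\left(S{\left(g \right)} \right)} B = \frac{1}{-4 + 2 \left(-4\right)} 1681 = \frac{1}{-4 - 8} \cdot 1681 = \frac{1}{-12} \cdot 1681 = \left(- \frac{1}{12}\right) 1681 = - \frac{1681}{12}$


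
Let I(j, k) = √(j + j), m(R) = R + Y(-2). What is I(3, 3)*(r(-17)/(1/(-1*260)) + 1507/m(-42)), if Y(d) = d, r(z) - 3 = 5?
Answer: -8457*√6/4 ≈ -5178.8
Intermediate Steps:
r(z) = 8 (r(z) = 3 + 5 = 8)
m(R) = -2 + R (m(R) = R - 2 = -2 + R)
I(j, k) = √2*√j (I(j, k) = √(2*j) = √2*√j)
I(3, 3)*(r(-17)/(1/(-1*260)) + 1507/m(-42)) = (√2*√3)*(8/(1/(-1*260)) + 1507/(-2 - 42)) = √6*(8/(1/(-260)) + 1507/(-44)) = √6*(8/(-1/260) + 1507*(-1/44)) = √6*(8*(-260) - 137/4) = √6*(-2080 - 137/4) = √6*(-8457/4) = -8457*√6/4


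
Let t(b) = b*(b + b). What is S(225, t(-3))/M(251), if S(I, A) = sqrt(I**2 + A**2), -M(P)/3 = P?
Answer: -3*sqrt(629)/251 ≈ -0.29976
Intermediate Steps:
M(P) = -3*P
t(b) = 2*b**2 (t(b) = b*(2*b) = 2*b**2)
S(I, A) = sqrt(A**2 + I**2)
S(225, t(-3))/M(251) = sqrt((2*(-3)**2)**2 + 225**2)/((-3*251)) = sqrt((2*9)**2 + 50625)/(-753) = sqrt(18**2 + 50625)*(-1/753) = sqrt(324 + 50625)*(-1/753) = sqrt(50949)*(-1/753) = (9*sqrt(629))*(-1/753) = -3*sqrt(629)/251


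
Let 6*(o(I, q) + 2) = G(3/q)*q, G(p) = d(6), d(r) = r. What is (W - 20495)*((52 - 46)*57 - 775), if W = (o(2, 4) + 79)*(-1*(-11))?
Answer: 8488532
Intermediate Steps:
G(p) = 6
o(I, q) = -2 + q (o(I, q) = -2 + (6*q)/6 = -2 + q)
W = 891 (W = ((-2 + 4) + 79)*(-1*(-11)) = (2 + 79)*11 = 81*11 = 891)
(W - 20495)*((52 - 46)*57 - 775) = (891 - 20495)*((52 - 46)*57 - 775) = -19604*(6*57 - 775) = -19604*(342 - 775) = -19604*(-433) = 8488532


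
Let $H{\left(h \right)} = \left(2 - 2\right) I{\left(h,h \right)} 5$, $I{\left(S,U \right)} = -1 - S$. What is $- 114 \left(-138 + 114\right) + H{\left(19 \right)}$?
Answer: $2736$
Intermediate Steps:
$H{\left(h \right)} = 0$ ($H{\left(h \right)} = \left(2 - 2\right) \left(-1 - h\right) 5 = 0 \left(-1 - h\right) 5 = 0 \cdot 5 = 0$)
$- 114 \left(-138 + 114\right) + H{\left(19 \right)} = - 114 \left(-138 + 114\right) + 0 = \left(-114\right) \left(-24\right) + 0 = 2736 + 0 = 2736$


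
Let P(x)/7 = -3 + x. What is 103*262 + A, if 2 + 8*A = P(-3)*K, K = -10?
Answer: 108153/4 ≈ 27038.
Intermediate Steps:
P(x) = -21 + 7*x (P(x) = 7*(-3 + x) = -21 + 7*x)
A = 209/4 (A = -1/4 + ((-21 + 7*(-3))*(-10))/8 = -1/4 + ((-21 - 21)*(-10))/8 = -1/4 + (-42*(-10))/8 = -1/4 + (1/8)*420 = -1/4 + 105/2 = 209/4 ≈ 52.250)
103*262 + A = 103*262 + 209/4 = 26986 + 209/4 = 108153/4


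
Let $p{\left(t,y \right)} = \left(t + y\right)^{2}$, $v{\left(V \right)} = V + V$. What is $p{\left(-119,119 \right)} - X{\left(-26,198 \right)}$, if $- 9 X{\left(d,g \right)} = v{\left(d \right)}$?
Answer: $- \frac{52}{9} \approx -5.7778$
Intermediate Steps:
$v{\left(V \right)} = 2 V$
$X{\left(d,g \right)} = - \frac{2 d}{9}$
$p{\left(-119,119 \right)} - X{\left(-26,198 \right)} = \left(-119 + 119\right)^{2} - \left(- \frac{2}{9}\right) \left(-26\right) = 0^{2} - \frac{52}{9} = 0 - \frac{52}{9} = - \frac{52}{9}$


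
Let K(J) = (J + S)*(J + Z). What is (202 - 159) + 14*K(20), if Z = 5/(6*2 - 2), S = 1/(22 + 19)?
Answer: 5790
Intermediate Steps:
S = 1/41 ≈ 0.024390
Z = ½ (Z = 5/(12 - 2) = 5/10 = 5*(⅒) = ½ ≈ 0.50000)
K(J) = (½ + J)*(1/41 + J) (K(J) = (J + 1/41)*(J + ½) = (1/41 + J)*(½ + J) = (½ + J)*(1/41 + J))
(202 - 159) + 14*K(20) = (202 - 159) + 14*(1/82 + 20² + (43/82)*20) = 43 + 14*(1/82 + 400 + 430/41) = 43 + 14*(821/2) = 43 + 5747 = 5790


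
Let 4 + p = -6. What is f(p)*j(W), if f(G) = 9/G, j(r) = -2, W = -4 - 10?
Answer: 9/5 ≈ 1.8000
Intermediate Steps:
p = -10 (p = -4 - 6 = -10)
W = -14
f(p)*j(W) = (9/(-10))*(-2) = (9*(-1/10))*(-2) = -9/10*(-2) = 9/5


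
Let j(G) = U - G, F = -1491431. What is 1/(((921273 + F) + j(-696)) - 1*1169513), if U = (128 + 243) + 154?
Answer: -1/1738450 ≈ -5.7523e-7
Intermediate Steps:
U = 525 (U = 371 + 154 = 525)
j(G) = 525 - G
1/(((921273 + F) + j(-696)) - 1*1169513) = 1/(((921273 - 1491431) + (525 - 1*(-696))) - 1*1169513) = 1/((-570158 + (525 + 696)) - 1169513) = 1/((-570158 + 1221) - 1169513) = 1/(-568937 - 1169513) = 1/(-1738450) = -1/1738450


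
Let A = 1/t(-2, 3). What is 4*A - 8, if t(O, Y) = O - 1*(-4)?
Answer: -6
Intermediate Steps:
t(O, Y) = 4 + O (t(O, Y) = O + 4 = 4 + O)
A = ½ (A = 1/(4 - 2) = 1/2 = ½ ≈ 0.50000)
4*A - 8 = 4*(½) - 8 = 2 - 8 = -6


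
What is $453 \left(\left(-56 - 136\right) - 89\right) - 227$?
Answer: $-127520$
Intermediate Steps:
$453 \left(\left(-56 - 136\right) - 89\right) - 227 = 453 \left(-192 - 89\right) - 227 = 453 \left(-281\right) - 227 = -127293 - 227 = -127520$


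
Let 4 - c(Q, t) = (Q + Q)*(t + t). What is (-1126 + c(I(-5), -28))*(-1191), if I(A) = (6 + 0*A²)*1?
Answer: 535950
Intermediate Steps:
I(A) = 6 (I(A) = (6 + 0)*1 = 6*1 = 6)
c(Q, t) = 4 - 4*Q*t (c(Q, t) = 4 - (Q + Q)*(t + t) = 4 - 2*Q*2*t = 4 - 4*Q*t)
(-1126 + c(I(-5), -28))*(-1191) = (-1126 + (4 - 4*6*(-28)))*(-1191) = (-1126 + (4 + 672))*(-1191) = (-1126 + 676)*(-1191) = -450*(-1191) = 535950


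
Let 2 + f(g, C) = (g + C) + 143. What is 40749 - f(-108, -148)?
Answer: 40864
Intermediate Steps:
f(g, C) = 141 + C + g (f(g, C) = -2 + ((g + C) + 143) = -2 + ((C + g) + 143) = -2 + (143 + C + g) = 141 + C + g)
40749 - f(-108, -148) = 40749 - (141 - 148 - 108) = 40749 - 1*(-115) = 40749 + 115 = 40864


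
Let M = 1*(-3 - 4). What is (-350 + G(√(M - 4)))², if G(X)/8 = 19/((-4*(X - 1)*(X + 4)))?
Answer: 2*(2736300*√11 + 3759361*I)/(9*(5*√11 + 7*I)) ≈ 1.2127e+5 - 812.77*I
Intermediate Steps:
M = -7 (M = 1*(-7) = -7)
G(X) = -38/((-1 + X)*(4 + X)) (G(X) = 8*(19/((-4*(X - 1)*(X + 4)))) = 8*(19/((-4*(-1 + X)*(4 + X)))) = 8*(19*(-1/(4*(-1 + X)*(4 + X)))) = 8*(-19/(4*(-1 + X)*(4 + X))) = -38/((-1 + X)*(4 + X)))
(-350 + G(√(M - 4)))² = (-350 - 38/(-4 + (√(-7 - 4))² + 3*√(-7 - 4)))² = (-350 - 38/(-4 + (√(-11))² + 3*√(-11)))² = (-350 - 38/(-4 + (I*√11)² + 3*(I*√11)))² = (-350 - 38/(-4 - 11 + 3*I*√11))² = (-350 - 38/(-15 + 3*I*√11))²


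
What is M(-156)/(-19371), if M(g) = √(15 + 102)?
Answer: -√13/6457 ≈ -0.00055839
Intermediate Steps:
M(g) = 3*√13 (M(g) = √117 = 3*√13)
M(-156)/(-19371) = (3*√13)/(-19371) = (3*√13)*(-1/19371) = -√13/6457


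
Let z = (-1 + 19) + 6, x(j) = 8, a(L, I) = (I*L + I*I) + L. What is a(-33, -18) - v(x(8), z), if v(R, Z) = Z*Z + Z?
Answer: 285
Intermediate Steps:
a(L, I) = L + I**2 + I*L (a(L, I) = (I*L + I**2) + L = (I**2 + I*L) + L = L + I**2 + I*L)
z = 24 (z = 18 + 6 = 24)
v(R, Z) = Z + Z**2 (v(R, Z) = Z**2 + Z = Z + Z**2)
a(-33, -18) - v(x(8), z) = (-33 + (-18)**2 - 18*(-33)) - 24*(1 + 24) = (-33 + 324 + 594) - 24*25 = 885 - 1*600 = 885 - 600 = 285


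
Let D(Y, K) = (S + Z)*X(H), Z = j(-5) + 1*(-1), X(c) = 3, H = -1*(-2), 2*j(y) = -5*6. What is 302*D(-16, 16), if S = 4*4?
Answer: 0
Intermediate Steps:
j(y) = -15 (j(y) = (-5*6)/2 = (1/2)*(-30) = -15)
H = 2
S = 16
Z = -16 (Z = -15 + 1*(-1) = -15 - 1 = -16)
D(Y, K) = 0 (D(Y, K) = (16 - 16)*3 = 0*3 = 0)
302*D(-16, 16) = 302*0 = 0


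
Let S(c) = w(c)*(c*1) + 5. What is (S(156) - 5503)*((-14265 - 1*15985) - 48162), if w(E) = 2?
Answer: 406644632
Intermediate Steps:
S(c) = 5 + 2*c (S(c) = 2*(c*1) + 5 = 2*c + 5 = 5 + 2*c)
(S(156) - 5503)*((-14265 - 1*15985) - 48162) = ((5 + 2*156) - 5503)*((-14265 - 1*15985) - 48162) = ((5 + 312) - 5503)*((-14265 - 15985) - 48162) = (317 - 5503)*(-30250 - 48162) = -5186*(-78412) = 406644632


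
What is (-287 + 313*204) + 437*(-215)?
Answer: -30390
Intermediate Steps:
(-287 + 313*204) + 437*(-215) = (-287 + 63852) - 93955 = 63565 - 93955 = -30390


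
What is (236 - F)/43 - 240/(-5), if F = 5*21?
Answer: 2195/43 ≈ 51.047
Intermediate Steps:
F = 105
(236 - F)/43 - 240/(-5) = (236 - 1*105)/43 - 240/(-5) = (236 - 105)*(1/43) - 240*(-⅕) = 131*(1/43) + 48 = 131/43 + 48 = 2195/43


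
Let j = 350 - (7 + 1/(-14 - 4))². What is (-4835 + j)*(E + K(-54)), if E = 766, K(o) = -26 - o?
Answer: -583099705/162 ≈ -3.5994e+6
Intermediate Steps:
j = 97775/324 (j = 350 - (7 + 1/(-18))² = 350 - (7 - 1/18)² = 350 - (125/18)² = 350 - 1*15625/324 = 350 - 15625/324 = 97775/324 ≈ 301.77)
(-4835 + j)*(E + K(-54)) = (-4835 + 97775/324)*(766 + (-26 - 1*(-54))) = -1468765*(766 + (-26 + 54))/324 = -1468765*(766 + 28)/324 = -1468765/324*794 = -583099705/162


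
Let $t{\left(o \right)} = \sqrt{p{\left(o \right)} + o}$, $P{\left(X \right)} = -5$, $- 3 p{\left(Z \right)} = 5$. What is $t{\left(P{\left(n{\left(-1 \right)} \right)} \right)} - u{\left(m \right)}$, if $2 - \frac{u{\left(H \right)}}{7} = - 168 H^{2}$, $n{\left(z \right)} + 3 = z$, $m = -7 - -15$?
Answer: $-75278 + \frac{2 i \sqrt{15}}{3} \approx -75278.0 + 2.582 i$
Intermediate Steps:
$m = 8$ ($m = -7 + 15 = 8$)
$n{\left(z \right)} = -3 + z$
$p{\left(Z \right)} = - \frac{5}{3}$ ($p{\left(Z \right)} = \left(- \frac{1}{3}\right) 5 = - \frac{5}{3}$)
$u{\left(H \right)} = 14 + 1176 H^{2}$ ($u{\left(H \right)} = 14 - 7 \left(- 168 H^{2}\right) = 14 + 1176 H^{2}$)
$t{\left(o \right)} = \sqrt{- \frac{5}{3} + o}$
$t{\left(P{\left(n{\left(-1 \right)} \right)} \right)} - u{\left(m \right)} = \frac{\sqrt{-15 + 9 \left(-5\right)}}{3} - \left(14 + 1176 \cdot 8^{2}\right) = \frac{\sqrt{-15 - 45}}{3} - \left(14 + 1176 \cdot 64\right) = \frac{\sqrt{-60}}{3} - \left(14 + 75264\right) = \frac{2 i \sqrt{15}}{3} - 75278 = -75278 + \frac{2 i \sqrt{15}}{3}$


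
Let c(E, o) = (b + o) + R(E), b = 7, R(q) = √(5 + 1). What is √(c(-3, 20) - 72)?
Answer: √(-45 + √6) ≈ 6.5231*I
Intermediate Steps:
R(q) = √6
c(E, o) = 7 + o + √6 (c(E, o) = (7 + o) + √6 = 7 + o + √6)
√(c(-3, 20) - 72) = √((7 + 20 + √6) - 72) = √((27 + √6) - 72) = √(-45 + √6)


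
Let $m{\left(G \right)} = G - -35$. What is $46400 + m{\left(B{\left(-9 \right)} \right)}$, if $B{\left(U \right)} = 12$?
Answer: $46447$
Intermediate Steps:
$m{\left(G \right)} = 35 + G$ ($m{\left(G \right)} = G + 35 = 35 + G$)
$46400 + m{\left(B{\left(-9 \right)} \right)} = 46400 + \left(35 + 12\right) = 46400 + 47 = 46447$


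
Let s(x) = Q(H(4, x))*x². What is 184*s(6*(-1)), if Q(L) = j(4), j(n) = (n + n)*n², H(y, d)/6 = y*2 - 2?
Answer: 847872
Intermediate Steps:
H(y, d) = -12 + 12*y (H(y, d) = 6*(y*2 - 2) = 6*(2*y - 2) = 6*(-2 + 2*y) = -12 + 12*y)
j(n) = 2*n³ (j(n) = (2*n)*n² = 2*n³)
Q(L) = 128 (Q(L) = 2*4³ = 2*64 = 128)
s(x) = 128*x²
184*s(6*(-1)) = 184*(128*(6*(-1))²) = 184*(128*(-6)²) = 184*(128*36) = 184*4608 = 847872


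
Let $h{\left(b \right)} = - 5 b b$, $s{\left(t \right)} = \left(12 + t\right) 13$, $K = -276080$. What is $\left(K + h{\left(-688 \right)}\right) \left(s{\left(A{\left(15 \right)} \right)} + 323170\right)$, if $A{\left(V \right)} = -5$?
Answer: $-854314170800$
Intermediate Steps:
$s{\left(t \right)} = 156 + 13 t$
$h{\left(b \right)} = - 5 b^{2}$
$\left(K + h{\left(-688 \right)}\right) \left(s{\left(A{\left(15 \right)} \right)} + 323170\right) = \left(-276080 - 5 \left(-688\right)^{2}\right) \left(\left(156 + 13 \left(-5\right)\right) + 323170\right) = \left(-276080 - 2366720\right) \left(\left(156 - 65\right) + 323170\right) = \left(-276080 - 2366720\right) \left(91 + 323170\right) = \left(-2642800\right) 323261 = -854314170800$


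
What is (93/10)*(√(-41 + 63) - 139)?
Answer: -12927/10 + 93*√22/10 ≈ -1249.1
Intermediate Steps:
(93/10)*(√(-41 + 63) - 139) = (93*(⅒))*(√22 - 139) = 93*(-139 + √22)/10 = -12927/10 + 93*√22/10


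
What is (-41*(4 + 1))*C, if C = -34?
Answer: 6970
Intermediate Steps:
(-41*(4 + 1))*C = -41*(4 + 1)*(-34) = -41*5*(-34) = -205*(-34) = 6970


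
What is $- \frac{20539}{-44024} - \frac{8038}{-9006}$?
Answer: $\frac{269419573}{198240072} \approx 1.3591$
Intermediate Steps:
$- \frac{20539}{-44024} - \frac{8038}{-9006} = \left(-20539\right) \left(- \frac{1}{44024}\right) - - \frac{4019}{4503} = \frac{20539}{44024} + \frac{4019}{4503} = \frac{269419573}{198240072}$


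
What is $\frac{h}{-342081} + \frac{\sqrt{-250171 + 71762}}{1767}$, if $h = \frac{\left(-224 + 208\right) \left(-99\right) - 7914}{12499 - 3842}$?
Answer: $\frac{2110}{987131739} + \frac{7 i \sqrt{3641}}{1767} \approx 2.1375 \cdot 10^{-6} + 0.23904 i$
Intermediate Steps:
$h = - \frac{6330}{8657}$ ($h = \frac{\left(-16\right) \left(-99\right) - 7914}{8657} = \left(1584 - 7914\right) \frac{1}{8657} = \left(-6330\right) \frac{1}{8657} = - \frac{6330}{8657} \approx -0.7312$)
$\frac{h}{-342081} + \frac{\sqrt{-250171 + 71762}}{1767} = - \frac{6330}{8657 \left(-342081\right)} + \frac{\sqrt{-250171 + 71762}}{1767} = \left(- \frac{6330}{8657}\right) \left(- \frac{1}{342081}\right) + \sqrt{-178409} \cdot \frac{1}{1767} = \frac{2110}{987131739} + 7 i \sqrt{3641} \cdot \frac{1}{1767} = \frac{2110}{987131739} + \frac{7 i \sqrt{3641}}{1767}$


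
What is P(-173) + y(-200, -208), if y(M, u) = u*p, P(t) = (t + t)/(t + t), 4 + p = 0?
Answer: 833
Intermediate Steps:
p = -4 (p = -4 + 0 = -4)
P(t) = 1 (P(t) = (2*t)/((2*t)) = (2*t)*(1/(2*t)) = 1)
y(M, u) = -4*u (y(M, u) = u*(-4) = -4*u)
P(-173) + y(-200, -208) = 1 - 4*(-208) = 1 + 832 = 833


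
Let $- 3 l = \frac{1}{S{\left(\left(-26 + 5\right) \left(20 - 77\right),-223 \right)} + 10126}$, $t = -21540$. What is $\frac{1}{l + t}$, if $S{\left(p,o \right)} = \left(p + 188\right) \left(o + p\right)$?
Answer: $- \frac{4077348}{87826075921} \approx -4.6425 \cdot 10^{-5}$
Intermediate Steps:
$S{\left(p,o \right)} = \left(188 + p\right) \left(o + p\right)$
$l = - \frac{1}{4077348}$ ($l = - \frac{1}{3 \left(\left(\left(\left(-26 + 5\right) \left(20 - 77\right)\right)^{2} + 188 \left(-223\right) + 188 \left(-26 + 5\right) \left(20 - 77\right) - 223 \left(-26 + 5\right) \left(20 - 77\right)\right) + 10126\right)} = - \frac{1}{3 \left(\left(\left(\left(-21\right) \left(-57\right)\right)^{2} - 41924 + 188 \left(\left(-21\right) \left(-57\right)\right) - 223 \left(\left(-21\right) \left(-57\right)\right)\right) + 10126\right)} = - \frac{1}{3 \left(\left(1197^{2} - 41924 + 188 \cdot 1197 - 266931\right) + 10126\right)} = - \frac{1}{3 \left(\left(1432809 - 41924 + 225036 - 266931\right) + 10126\right)} = - \frac{1}{3 \left(1348990 + 10126\right)} = - \frac{1}{3 \cdot 1359116} = \left(- \frac{1}{3}\right) \frac{1}{1359116} = - \frac{1}{4077348} \approx -2.4526 \cdot 10^{-7}$)
$\frac{1}{l + t} = \frac{1}{- \frac{1}{4077348} - 21540} = \frac{1}{- \frac{87826075921}{4077348}} = - \frac{4077348}{87826075921}$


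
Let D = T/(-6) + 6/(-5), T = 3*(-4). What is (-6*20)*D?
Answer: -96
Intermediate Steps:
T = -12
D = ⅘ (D = -12/(-6) + 6/(-5) = -12*(-⅙) + 6*(-⅕) = 2 - 6/5 = ⅘ ≈ 0.80000)
(-6*20)*D = -6*20*(⅘) = -120*⅘ = -96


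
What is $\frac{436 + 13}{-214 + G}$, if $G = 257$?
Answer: $\frac{449}{43} \approx 10.442$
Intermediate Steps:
$\frac{436 + 13}{-214 + G} = \frac{436 + 13}{-214 + 257} = \frac{449}{43}$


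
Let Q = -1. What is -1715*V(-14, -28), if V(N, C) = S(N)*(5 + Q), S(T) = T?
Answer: 96040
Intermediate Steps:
V(N, C) = 4*N (V(N, C) = N*(5 - 1) = N*4 = 4*N)
-1715*V(-14, -28) = -6860*(-14) = -1715*(-56) = 96040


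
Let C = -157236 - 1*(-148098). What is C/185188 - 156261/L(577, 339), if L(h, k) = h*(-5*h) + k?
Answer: 245164890/5503741063 ≈ 0.044545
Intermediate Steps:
L(h, k) = k - 5*h² (L(h, k) = -5*h² + k = k - 5*h²)
C = -9138 (C = -157236 + 148098 = -9138)
C/185188 - 156261/L(577, 339) = -9138/185188 - 156261/(339 - 5*577²) = -9138*1/185188 - 156261/(339 - 5*332929) = -4569/92594 - 156261/(339 - 1664645) = -4569/92594 - 156261/(-1664306) = -4569/92594 - 156261*(-1/1664306) = -4569/92594 + 22323/237758 = 245164890/5503741063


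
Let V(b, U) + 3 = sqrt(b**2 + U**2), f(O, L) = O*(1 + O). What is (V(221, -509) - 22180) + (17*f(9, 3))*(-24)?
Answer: -58903 + sqrt(307922) ≈ -58348.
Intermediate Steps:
V(b, U) = -3 + sqrt(U**2 + b**2) (V(b, U) = -3 + sqrt(b**2 + U**2) = -3 + sqrt(U**2 + b**2))
(V(221, -509) - 22180) + (17*f(9, 3))*(-24) = ((-3 + sqrt((-509)**2 + 221**2)) - 22180) + (17*(9*(1 + 9)))*(-24) = ((-3 + sqrt(259081 + 48841)) - 22180) + (17*(9*10))*(-24) = ((-3 + sqrt(307922)) - 22180) + (17*90)*(-24) = (-22183 + sqrt(307922)) + 1530*(-24) = (-22183 + sqrt(307922)) - 36720 = -58903 + sqrt(307922)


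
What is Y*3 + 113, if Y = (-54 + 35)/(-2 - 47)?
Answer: 5594/49 ≈ 114.16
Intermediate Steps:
Y = 19/49 (Y = -19/(-49) = -19*(-1/49) = 19/49 ≈ 0.38775)
Y*3 + 113 = (19/49)*3 + 113 = 57/49 + 113 = 5594/49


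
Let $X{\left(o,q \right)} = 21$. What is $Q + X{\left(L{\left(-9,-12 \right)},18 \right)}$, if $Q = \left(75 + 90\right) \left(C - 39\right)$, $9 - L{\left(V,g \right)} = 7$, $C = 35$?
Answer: $-639$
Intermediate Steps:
$L{\left(V,g \right)} = 2$ ($L{\left(V,g \right)} = 9 - 7 = 2$)
$Q = -660$ ($Q = \left(75 + 90\right) \left(35 - 39\right) = 165 \left(35 - 39\right) = 165 \left(-4\right) = -660$)
$Q + X{\left(L{\left(-9,-12 \right)},18 \right)} = -660 + 21 = -639$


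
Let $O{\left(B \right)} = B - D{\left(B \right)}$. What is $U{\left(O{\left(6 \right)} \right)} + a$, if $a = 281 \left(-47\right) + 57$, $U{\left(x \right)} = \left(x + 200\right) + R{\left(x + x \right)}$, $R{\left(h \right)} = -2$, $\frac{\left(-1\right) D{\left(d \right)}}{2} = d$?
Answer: $-12934$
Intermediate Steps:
$D{\left(d \right)} = - 2 d$
$O{\left(B \right)} = 3 B$ ($O{\left(B \right)} = B - - 2 B = B + 2 B = 3 B$)
$U{\left(x \right)} = 198 + x$ ($U{\left(x \right)} = \left(x + 200\right) - 2 = \left(200 + x\right) - 2 = 198 + x$)
$a = -13150$ ($a = -13207 + 57 = -13150$)
$U{\left(O{\left(6 \right)} \right)} + a = \left(198 + 3 \cdot 6\right) - 13150 = \left(198 + 18\right) - 13150 = 216 - 13150 = -12934$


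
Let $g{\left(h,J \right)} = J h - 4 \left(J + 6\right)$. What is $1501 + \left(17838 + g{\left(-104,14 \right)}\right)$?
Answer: $17803$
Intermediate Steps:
$g{\left(h,J \right)} = -24 - 4 J + J h$ ($g{\left(h,J \right)} = J h - 4 \left(6 + J\right) = J h - \left(24 + 4 J\right) = -24 - 4 J + J h$)
$1501 + \left(17838 + g{\left(-104,14 \right)}\right) = 1501 + \left(17838 - 1536\right) = 1501 + 16302 = 17803$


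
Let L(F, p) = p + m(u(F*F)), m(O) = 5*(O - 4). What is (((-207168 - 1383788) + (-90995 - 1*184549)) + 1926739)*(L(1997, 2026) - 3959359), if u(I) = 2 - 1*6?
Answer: -238388192147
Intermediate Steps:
u(I) = -4 (u(I) = 2 - 6 = -4)
m(O) = -20 + 5*O (m(O) = 5*(-4 + O) = -20 + 5*O)
L(F, p) = -40 + p (L(F, p) = p + (-20 + 5*(-4)) = p + (-20 - 20) = p - 40 = -40 + p)
(((-207168 - 1383788) + (-90995 - 1*184549)) + 1926739)*(L(1997, 2026) - 3959359) = (((-207168 - 1383788) + (-90995 - 1*184549)) + 1926739)*((-40 + 2026) - 3959359) = ((-1590956 + (-90995 - 184549)) + 1926739)*(1986 - 3959359) = ((-1590956 - 275544) + 1926739)*(-3957373) = (-1866500 + 1926739)*(-3957373) = 60239*(-3957373) = -238388192147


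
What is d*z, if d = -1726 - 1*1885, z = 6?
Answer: -21666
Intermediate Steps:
d = -3611 (d = -1726 - 1885 = -3611)
d*z = -3611*6 = -21666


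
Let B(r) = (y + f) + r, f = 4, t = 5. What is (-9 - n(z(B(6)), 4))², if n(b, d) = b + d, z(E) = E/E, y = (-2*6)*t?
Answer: 196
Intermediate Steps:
y = -60 (y = -2*6*5 = -12*5 = -60)
B(r) = -56 + r (B(r) = (-60 + 4) + r = -56 + r)
z(E) = 1
(-9 - n(z(B(6)), 4))² = (-9 - (1 + 4))² = (-9 - 1*5)² = (-9 - 5)² = (-14)² = 196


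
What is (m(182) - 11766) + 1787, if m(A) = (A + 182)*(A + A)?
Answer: 122517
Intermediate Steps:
m(A) = 2*A*(182 + A) (m(A) = (182 + A)*(2*A) = 2*A*(182 + A))
(m(182) - 11766) + 1787 = (2*182*(182 + 182) - 11766) + 1787 = (2*182*364 - 11766) + 1787 = (132496 - 11766) + 1787 = 120730 + 1787 = 122517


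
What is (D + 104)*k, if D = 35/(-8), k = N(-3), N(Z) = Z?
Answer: -2391/8 ≈ -298.88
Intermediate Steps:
k = -3
D = -35/8 (D = 35*(-1/8) = -35/8 ≈ -4.3750)
(D + 104)*k = (-35/8 + 104)*(-3) = (797/8)*(-3) = -2391/8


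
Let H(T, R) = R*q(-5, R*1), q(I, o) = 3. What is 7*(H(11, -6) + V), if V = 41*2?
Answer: 448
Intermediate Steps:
V = 82
H(T, R) = 3*R (H(T, R) = R*3 = 3*R)
7*(H(11, -6) + V) = 7*(3*(-6) + 82) = 7*(-18 + 82) = 7*64 = 448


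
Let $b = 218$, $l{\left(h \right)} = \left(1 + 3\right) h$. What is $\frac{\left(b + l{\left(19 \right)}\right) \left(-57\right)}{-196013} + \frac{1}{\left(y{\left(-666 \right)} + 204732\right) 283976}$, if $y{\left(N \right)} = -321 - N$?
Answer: $\frac{975934743811229}{11415198526091976} \approx 0.085494$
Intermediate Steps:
$l{\left(h \right)} = 4 h$
$\frac{\left(b + l{\left(19 \right)}\right) \left(-57\right)}{-196013} + \frac{1}{\left(y{\left(-666 \right)} + 204732\right) 283976} = \frac{\left(218 + 4 \cdot 19\right) \left(-57\right)}{-196013} + \frac{1}{\left(\left(-321 - -666\right) + 204732\right) 283976} = \left(218 + 76\right) \left(-57\right) \left(- \frac{1}{196013}\right) + \frac{1}{\left(-321 + 666\right) + 204732} \cdot \frac{1}{283976} = 294 \left(-57\right) \left(- \frac{1}{196013}\right) + \frac{1}{345 + 204732} \cdot \frac{1}{283976} = \left(-16758\right) \left(- \frac{1}{196013}\right) + \frac{1}{205077} \cdot \frac{1}{283976} = \frac{16758}{196013} + \frac{1}{205077} \cdot \frac{1}{283976} = \frac{16758}{196013} + \frac{1}{58236946152} = \frac{975934743811229}{11415198526091976}$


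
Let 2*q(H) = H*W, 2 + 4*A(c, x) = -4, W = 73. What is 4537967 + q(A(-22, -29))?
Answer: 18151649/4 ≈ 4.5379e+6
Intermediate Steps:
A(c, x) = -3/2 (A(c, x) = -½ + (¼)*(-4) = -½ - 1 = -3/2)
q(H) = 73*H/2 (q(H) = (H*73)/2 = (73*H)/2 = 73*H/2)
4537967 + q(A(-22, -29)) = 4537967 + (73/2)*(-3/2) = 4537967 - 219/4 = 18151649/4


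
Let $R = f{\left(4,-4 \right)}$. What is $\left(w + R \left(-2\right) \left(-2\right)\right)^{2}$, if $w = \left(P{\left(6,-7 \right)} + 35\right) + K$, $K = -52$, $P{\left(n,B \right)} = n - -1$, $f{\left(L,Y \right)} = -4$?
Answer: $676$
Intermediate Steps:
$R = -4$
$P{\left(n,B \right)} = 1 + n$ ($P{\left(n,B \right)} = n + 1 = 1 + n$)
$w = -10$ ($w = \left(\left(1 + 6\right) + 35\right) - 52 = \left(7 + 35\right) - 52 = 42 - 52 = -10$)
$\left(w + R \left(-2\right) \left(-2\right)\right)^{2} = \left(-10 + \left(-4\right) \left(-2\right) \left(-2\right)\right)^{2} = \left(-10 + 8 \left(-2\right)\right)^{2} = \left(-10 - 16\right)^{2} = \left(-26\right)^{2} = 676$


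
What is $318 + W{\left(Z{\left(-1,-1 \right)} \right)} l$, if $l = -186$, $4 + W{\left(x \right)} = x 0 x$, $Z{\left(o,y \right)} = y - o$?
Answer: $1062$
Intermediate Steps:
$W{\left(x \right)} = -4$ ($W{\left(x \right)} = -4 + x 0 x = -4 + 0 x = -4 + 0 = -4$)
$318 + W{\left(Z{\left(-1,-1 \right)} \right)} l = 318 - -744 = 318 + 744 = 1062$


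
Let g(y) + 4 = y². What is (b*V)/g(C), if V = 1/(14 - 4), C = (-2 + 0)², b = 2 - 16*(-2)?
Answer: 17/60 ≈ 0.28333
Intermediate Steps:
b = 34 (b = 2 + 32 = 34)
C = 4 (C = (-2)² = 4)
V = ⅒ (V = 1/10 = ⅒ ≈ 0.10000)
g(y) = -4 + y²
(b*V)/g(C) = (34*(⅒))/(-4 + 4²) = 17/(5*(-4 + 16)) = (17/5)/12 = (17/5)*(1/12) = 17/60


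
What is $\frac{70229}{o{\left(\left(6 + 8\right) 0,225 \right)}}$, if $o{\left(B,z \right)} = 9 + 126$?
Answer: $\frac{70229}{135} \approx 520.21$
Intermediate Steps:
$o{\left(B,z \right)} = 135$
$\frac{70229}{o{\left(\left(6 + 8\right) 0,225 \right)}} = \frac{70229}{135}$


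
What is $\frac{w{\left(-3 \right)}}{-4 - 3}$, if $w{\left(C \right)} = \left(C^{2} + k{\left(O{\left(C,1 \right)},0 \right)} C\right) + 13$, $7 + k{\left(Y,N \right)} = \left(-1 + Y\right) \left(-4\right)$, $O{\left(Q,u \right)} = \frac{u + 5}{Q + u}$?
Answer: $\frac{5}{7} \approx 0.71429$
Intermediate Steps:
$O{\left(Q,u \right)} = \frac{5 + u}{Q + u}$
$k{\left(Y,N \right)} = -3 - 4 Y$ ($k{\left(Y,N \right)} = -7 + \left(-1 + Y\right) \left(-4\right) = -7 - \left(-4 + 4 Y\right) = -3 - 4 Y$)
$w{\left(C \right)} = 13 + C^{2} + C \left(-3 - \frac{24}{1 + C}\right)$ ($w{\left(C \right)} = \left(C^{2} + \left(-3 - 4 \frac{5 + 1}{C + 1}\right) C\right) + 13 = \left(C^{2} + \left(-3 - 4 \frac{1}{1 + C} 6\right) C\right) + 13 = \left(C^{2} + \left(-3 - 4 \frac{6}{1 + C}\right) C\right) + 13 = \left(C^{2} + \left(-3 - \frac{24}{1 + C}\right) C\right) + 13 = \left(C^{2} + C \left(-3 - \frac{24}{1 + C}\right)\right) + 13 = 13 + C^{2} + C \left(-3 - \frac{24}{1 + C}\right)$)
$\frac{w{\left(-3 \right)}}{-4 - 3} = \frac{\frac{1}{1 - 3} \left(13 + \left(-3\right)^{3} - -42 - 2 \left(-3\right)^{2}\right)}{-4 - 3} = \frac{\frac{1}{-2} \left(13 - 27 + 42 - 18\right)}{-7} = - \frac{13 - 27 + 42 - 18}{2} \left(- \frac{1}{7}\right) = \left(- \frac{1}{2}\right) 10 \left(- \frac{1}{7}\right) = \left(-5\right) \left(- \frac{1}{7}\right) = \frac{5}{7}$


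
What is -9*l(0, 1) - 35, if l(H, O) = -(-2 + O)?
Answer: -44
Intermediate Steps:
l(H, O) = 2 - O
-9*l(0, 1) - 35 = -9*(2 - 1*1) - 35 = -9*(2 - 1) - 35 = -9*1 - 35 = -9 - 35 = -44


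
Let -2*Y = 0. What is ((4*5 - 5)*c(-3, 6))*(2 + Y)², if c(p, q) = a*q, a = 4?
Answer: 1440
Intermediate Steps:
Y = 0 (Y = -½*0 = 0)
c(p, q) = 4*q
((4*5 - 5)*c(-3, 6))*(2 + Y)² = ((4*5 - 5)*(4*6))*(2 + 0)² = ((20 - 5)*24)*2² = (15*24)*4 = 360*4 = 1440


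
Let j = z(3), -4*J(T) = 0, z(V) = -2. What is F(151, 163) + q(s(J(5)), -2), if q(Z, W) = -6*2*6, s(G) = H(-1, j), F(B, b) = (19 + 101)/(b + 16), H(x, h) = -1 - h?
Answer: -12768/179 ≈ -71.330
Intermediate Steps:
J(T) = 0 (J(T) = -¼*0 = 0)
j = -2
F(B, b) = 120/(16 + b)
s(G) = 1 (s(G) = -1 - 1*(-2) = -1 + 2 = 1)
q(Z, W) = -72 (q(Z, W) = -12*6 = -72)
F(151, 163) + q(s(J(5)), -2) = 120/(16 + 163) - 72 = 120/179 - 72 = -12768/179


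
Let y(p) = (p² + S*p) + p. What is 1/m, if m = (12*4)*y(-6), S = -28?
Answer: 1/9504 ≈ 0.00010522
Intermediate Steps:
y(p) = p² - 27*p (y(p) = (p² - 28*p) + p = p² - 27*p)
m = 9504 (m = (12*4)*(-6*(-27 - 6)) = 48*(-6*(-33)) = 48*198 = 9504)
1/m = 1/9504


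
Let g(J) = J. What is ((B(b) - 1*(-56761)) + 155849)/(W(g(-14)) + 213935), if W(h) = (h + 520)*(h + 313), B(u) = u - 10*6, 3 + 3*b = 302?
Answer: 637949/1095687 ≈ 0.58224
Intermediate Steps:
b = 299/3 (b = -1 + (1/3)*302 = -1 + 302/3 = 299/3 ≈ 99.667)
B(u) = -60 + u (B(u) = u - 60 = -60 + u)
W(h) = (313 + h)*(520 + h) (W(h) = (520 + h)*(313 + h) = (313 + h)*(520 + h))
((B(b) - 1*(-56761)) + 155849)/(W(g(-14)) + 213935) = (((-60 + 299/3) - 1*(-56761)) + 155849)/((162760 + (-14)**2 + 833*(-14)) + 213935) = ((119/3 + 56761) + 155849)/((162760 + 196 - 11662) + 213935) = (170402/3 + 155849)/(151294 + 213935) = (637949/3)/365229 = (637949/3)*(1/365229) = 637949/1095687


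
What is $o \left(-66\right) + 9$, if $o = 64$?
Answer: $-4215$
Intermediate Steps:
$o \left(-66\right) + 9 = 64 \left(-66\right) + 9 = -4224 + 9 = -4215$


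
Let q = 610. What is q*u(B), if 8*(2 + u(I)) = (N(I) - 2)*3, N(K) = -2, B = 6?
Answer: -2135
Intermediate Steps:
u(I) = -7/2 (u(I) = -2 + ((-2 - 2)*3)/8 = -2 + (-4*3)/8 = -2 + (⅛)*(-12) = -2 - 3/2 = -7/2)
q*u(B) = 610*(-7/2) = -2135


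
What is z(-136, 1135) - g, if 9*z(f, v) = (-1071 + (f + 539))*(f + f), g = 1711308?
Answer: -15220076/9 ≈ -1.6911e+6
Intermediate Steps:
z(f, v) = 2*f*(-532 + f)/9 (z(f, v) = ((-1071 + (f + 539))*(f + f))/9 = ((-1071 + (539 + f))*(2*f))/9 = ((-532 + f)*(2*f))/9 = (2*f*(-532 + f))/9 = 2*f*(-532 + f)/9)
z(-136, 1135) - g = (2/9)*(-136)*(-532 - 136) - 1*1711308 = (2/9)*(-136)*(-668) - 1711308 = 181696/9 - 1711308 = -15220076/9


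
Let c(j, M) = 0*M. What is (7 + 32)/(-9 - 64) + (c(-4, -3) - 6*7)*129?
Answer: -395553/73 ≈ -5418.5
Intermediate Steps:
c(j, M) = 0
(7 + 32)/(-9 - 64) + (c(-4, -3) - 6*7)*129 = (7 + 32)/(-9 - 64) + (0 - 6*7)*129 = 39/(-73) + (0 - 42)*129 = 39*(-1/73) - 42*129 = -39/73 - 5418 = -395553/73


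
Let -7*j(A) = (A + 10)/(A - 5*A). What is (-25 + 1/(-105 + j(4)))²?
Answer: 440286289/703921 ≈ 625.48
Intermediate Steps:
j(A) = (10 + A)/(28*A) (j(A) = -(A + 10)/(7*(A - 5*A)) = -(10 + A)/(7*((-4*A))) = -(10 + A)*(-1/(4*A))/7 = -(-1)*(10 + A)/(28*A) = (10 + A)/(28*A))
(-25 + 1/(-105 + j(4)))² = (-25 + 1/(-105 + (1/28)*(10 + 4)/4))² = (-25 + 1/(-105 + (1/28)*(¼)*14))² = (-25 + 1/(-105 + ⅛))² = (-25 + 1/(-839/8))² = (-25 - 8/839)² = (-20983/839)² = 440286289/703921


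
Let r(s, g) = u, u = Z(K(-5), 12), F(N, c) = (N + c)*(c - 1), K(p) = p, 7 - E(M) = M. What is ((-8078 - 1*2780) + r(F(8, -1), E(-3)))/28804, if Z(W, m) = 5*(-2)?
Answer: -143/379 ≈ -0.37731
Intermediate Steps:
E(M) = 7 - M
Z(W, m) = -10
F(N, c) = (-1 + c)*(N + c) (F(N, c) = (N + c)*(-1 + c) = (-1 + c)*(N + c))
u = -10
r(s, g) = -10
((-8078 - 1*2780) + r(F(8, -1), E(-3)))/28804 = ((-8078 - 1*2780) - 10)/28804 = ((-8078 - 2780) - 10)*(1/28804) = (-10858 - 10)*(1/28804) = -10868*1/28804 = -143/379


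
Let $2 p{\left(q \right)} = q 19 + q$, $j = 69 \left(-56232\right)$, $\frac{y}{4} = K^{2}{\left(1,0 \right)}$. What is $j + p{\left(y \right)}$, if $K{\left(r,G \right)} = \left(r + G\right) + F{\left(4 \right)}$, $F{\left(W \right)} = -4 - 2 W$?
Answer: $-3875168$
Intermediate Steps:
$K{\left(r,G \right)} = -12 + G + r$ ($K{\left(r,G \right)} = \left(r + G\right) - 12 = \left(G + r\right) - 12 = -12 + G + r$)
$y = 484$ ($y = 4 \left(-12 + 0 + 1\right)^{2} = 4 \left(-11\right)^{2} = 4 \cdot 121 = 484$)
$j = -3880008$
$p{\left(q \right)} = 10 q$ ($p{\left(q \right)} = \frac{q 19 + q}{2} = \frac{19 q + q}{2} = \frac{20 q}{2} = 10 q$)
$j + p{\left(y \right)} = -3880008 + 10 \cdot 484 = -3880008 + 4840 = -3875168$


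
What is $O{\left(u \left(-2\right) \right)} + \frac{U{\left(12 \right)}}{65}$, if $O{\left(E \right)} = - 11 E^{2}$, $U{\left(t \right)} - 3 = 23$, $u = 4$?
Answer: $- \frac{3518}{5} \approx -703.6$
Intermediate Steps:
$U{\left(t \right)} = 26$ ($U{\left(t \right)} = 3 + 23 = 26$)
$O{\left(u \left(-2\right) \right)} + \frac{U{\left(12 \right)}}{65} = - 11 \left(4 \left(-2\right)\right)^{2} + \frac{26}{65} = - 11 \left(-8\right)^{2} + 26 \cdot \frac{1}{65} = \left(-11\right) 64 + \frac{2}{5} = -704 + \frac{2}{5} = - \frac{3518}{5}$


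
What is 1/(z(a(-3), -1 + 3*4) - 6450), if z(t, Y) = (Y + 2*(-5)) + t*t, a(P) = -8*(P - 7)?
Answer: -1/49 ≈ -0.020408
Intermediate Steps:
a(P) = 56 - 8*P (a(P) = -8*(-7 + P) = 56 - 8*P)
z(t, Y) = -10 + Y + t² (z(t, Y) = (Y - 10) + t² = (-10 + Y) + t² = -10 + Y + t²)
1/(z(a(-3), -1 + 3*4) - 6450) = 1/((-10 + (-1 + 3*4) + (56 - 8*(-3))²) - 6450) = 1/((-10 + (-1 + 12) + (56 + 24)²) - 6450) = 1/((-10 + 11 + 80²) - 6450) = 1/((-10 + 11 + 6400) - 6450) = 1/(6401 - 6450) = 1/(-49) = -1/49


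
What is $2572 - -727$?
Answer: $3299$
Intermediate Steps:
$2572 - -727 = 2572 + \left(736 - 9\right) = 2572 + 727 = 3299$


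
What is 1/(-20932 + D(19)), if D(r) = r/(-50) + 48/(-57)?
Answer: -950/19886561 ≈ -4.7771e-5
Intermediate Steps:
D(r) = -16/19 - r/50 (D(r) = r*(-1/50) + 48*(-1/57) = -r/50 - 16/19 = -16/19 - r/50)
1/(-20932 + D(19)) = 1/(-20932 + (-16/19 - 1/50*19)) = 1/(-20932 + (-16/19 - 19/50)) = 1/(-20932 - 1161/950) = 1/(-19886561/950) = -950/19886561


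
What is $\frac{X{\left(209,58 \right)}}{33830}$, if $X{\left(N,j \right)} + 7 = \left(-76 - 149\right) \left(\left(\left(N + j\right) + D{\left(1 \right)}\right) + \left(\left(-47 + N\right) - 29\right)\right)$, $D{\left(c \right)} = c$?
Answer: $- \frac{45116}{16915} \approx -2.6672$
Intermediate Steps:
$X{\left(N,j \right)} = 16868 - 450 N - 225 j$ ($X{\left(N,j \right)} = -7 + \left(-76 - 149\right) \left(\left(\left(N + j\right) + 1\right) + \left(\left(-47 + N\right) - 29\right)\right) = -7 + \left(-76 - 149\right) \left(\left(1 + N + j\right) + \left(-76 + N\right)\right) = -7 - 225 \left(-75 + j + 2 N\right) = -7 - \left(-16875 + 225 j + 450 N\right) = 16868 - 450 N - 225 j$)
$\frac{X{\left(209,58 \right)}}{33830} = \frac{16868 - 94050 - 13050}{33830} = \left(16868 - 94050 - 13050\right) \frac{1}{33830} = \left(-90232\right) \frac{1}{33830} = - \frac{45116}{16915}$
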